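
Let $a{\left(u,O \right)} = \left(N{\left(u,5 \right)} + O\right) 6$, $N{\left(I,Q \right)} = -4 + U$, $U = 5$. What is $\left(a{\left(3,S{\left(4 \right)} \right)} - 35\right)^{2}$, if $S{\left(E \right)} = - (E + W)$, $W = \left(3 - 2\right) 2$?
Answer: $4225$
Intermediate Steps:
$W = 2$ ($W = 1 \cdot 2 = 2$)
$N{\left(I,Q \right)} = 1$ ($N{\left(I,Q \right)} = -4 + 5 = 1$)
$S{\left(E \right)} = -2 - E$ ($S{\left(E \right)} = - (E + 2) = - (2 + E) = -2 - E$)
$a{\left(u,O \right)} = 6 + 6 O$ ($a{\left(u,O \right)} = \left(1 + O\right) 6 = 6 + 6 O$)
$\left(a{\left(3,S{\left(4 \right)} \right)} - 35\right)^{2} = \left(\left(6 + 6 \left(-2 - 4\right)\right) - 35\right)^{2} = \left(\left(6 + 6 \left(-6\right)\right) - 35\right)^{2} = \left(\left(6 - 36\right) - 35\right)^{2} = \left(-30 - 35\right)^{2} = \left(-65\right)^{2} = 4225$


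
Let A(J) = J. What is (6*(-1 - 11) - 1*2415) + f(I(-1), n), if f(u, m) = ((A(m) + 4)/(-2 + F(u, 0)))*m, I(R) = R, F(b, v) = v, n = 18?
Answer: -2685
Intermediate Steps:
f(u, m) = m*(-2 - m/2) (f(u, m) = ((m + 4)/(-2 + 0))*m = ((4 + m)/(-2))*m = ((4 + m)*(-½))*m = (-2 - m/2)*m = m*(-2 - m/2))
(6*(-1 - 11) - 1*2415) + f(I(-1), n) = (6*(-1 - 11) - 1*2415) - ½*18*(4 + 18) = (6*(-12) - 2415) - ½*18*22 = (-72 - 2415) - 198 = -2487 - 198 = -2685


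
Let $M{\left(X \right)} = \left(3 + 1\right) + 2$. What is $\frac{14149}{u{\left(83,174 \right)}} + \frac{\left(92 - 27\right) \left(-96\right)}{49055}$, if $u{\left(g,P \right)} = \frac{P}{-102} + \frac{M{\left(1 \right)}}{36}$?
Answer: $- \frac{14159411514}{1540327} \approx -9192.5$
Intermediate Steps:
$M{\left(X \right)} = 6$ ($M{\left(X \right)} = 4 + 2 = 6$)
$u{\left(g,P \right)} = \frac{1}{6} - \frac{P}{102}$ ($u{\left(g,P \right)} = \frac{P}{-102} + \frac{6}{36} = P \left(- \frac{1}{102}\right) + 6 \cdot \frac{1}{36} = - \frac{P}{102} + \frac{1}{6} = \frac{1}{6} - \frac{P}{102}$)
$\frac{14149}{u{\left(83,174 \right)}} + \frac{\left(92 - 27\right) \left(-96\right)}{49055} = \frac{14149}{\frac{1}{6} - \frac{29}{17}} + \frac{\left(92 - 27\right) \left(-96\right)}{49055} = \frac{14149}{\frac{1}{6} - \frac{29}{17}} + 65 \left(-96\right) \frac{1}{49055} = \frac{14149}{- \frac{157}{102}} - \frac{1248}{9811} = 14149 \left(- \frac{102}{157}\right) - \frac{1248}{9811} = - \frac{1443198}{157} - \frac{1248}{9811} = - \frac{14159411514}{1540327}$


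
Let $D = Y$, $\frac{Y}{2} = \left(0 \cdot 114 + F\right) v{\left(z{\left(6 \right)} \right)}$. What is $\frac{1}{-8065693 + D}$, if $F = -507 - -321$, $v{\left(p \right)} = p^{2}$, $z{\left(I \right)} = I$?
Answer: $- \frac{1}{8079085} \approx -1.2378 \cdot 10^{-7}$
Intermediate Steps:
$F = -186$ ($F = -507 + 321 = -186$)
$Y = -13392$ ($Y = 2 \left(0 \cdot 114 - 186\right) 6^{2} = 2 \left(0 - 186\right) 36 = 2 \left(\left(-186\right) 36\right) = 2 \left(-6696\right) = -13392$)
$D = -13392$
$\frac{1}{-8065693 + D} = \frac{1}{-8065693 - 13392} = \frac{1}{-8079085} = - \frac{1}{8079085}$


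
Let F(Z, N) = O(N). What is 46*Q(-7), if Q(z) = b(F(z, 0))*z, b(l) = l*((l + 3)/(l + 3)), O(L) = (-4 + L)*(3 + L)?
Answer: 3864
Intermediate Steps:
F(Z, N) = -12 + N**2 - N
b(l) = l (b(l) = l*((3 + l)/(3 + l)) = l*1 = l)
Q(z) = -12*z (Q(z) = (-12 + 0**2 - 1*0)*z = (-12 + 0 + 0)*z = -12*z)
46*Q(-7) = 46*(-12*(-7)) = 46*84 = 3864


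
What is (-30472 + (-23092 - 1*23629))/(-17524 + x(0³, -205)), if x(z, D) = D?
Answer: 77193/17729 ≈ 4.3540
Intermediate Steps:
(-30472 + (-23092 - 1*23629))/(-17524 + x(0³, -205)) = (-30472 + (-23092 - 1*23629))/(-17524 - 205) = (-30472 + (-23092 - 23629))/(-17729) = (-30472 - 46721)*(-1/17729) = -77193*(-1/17729) = 77193/17729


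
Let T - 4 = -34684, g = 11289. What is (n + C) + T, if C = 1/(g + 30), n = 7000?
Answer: -313309919/11319 ≈ -27680.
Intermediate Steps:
T = -34680 (T = 4 - 34684 = -34680)
C = 1/11319 (C = 1/(11289 + 30) = 1/11319 ≈ 8.8347e-5)
(n + C) + T = (7000 + 1/11319) - 34680 = 79233001/11319 - 34680 = -313309919/11319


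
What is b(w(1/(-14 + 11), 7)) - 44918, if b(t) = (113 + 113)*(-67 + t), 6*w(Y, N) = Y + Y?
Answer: -540766/9 ≈ -60085.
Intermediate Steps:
w(Y, N) = Y/3 (w(Y, N) = (Y + Y)/6 = (2*Y)/6 = Y/3)
b(t) = -15142 + 226*t (b(t) = 226*(-67 + t) = -15142 + 226*t)
b(w(1/(-14 + 11), 7)) - 44918 = (-15142 + 226*(1/(3*(-14 + 11)))) - 44918 = (-15142 + 226*((⅓)/(-3))) - 44918 = (-15142 + 226*((⅓)*(-⅓))) - 44918 = (-15142 + 226*(-⅑)) - 44918 = (-15142 - 226/9) - 44918 = -136504/9 - 44918 = -540766/9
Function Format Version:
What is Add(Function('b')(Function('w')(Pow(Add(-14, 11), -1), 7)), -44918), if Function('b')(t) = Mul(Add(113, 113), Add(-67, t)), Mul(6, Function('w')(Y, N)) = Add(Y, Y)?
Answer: Rational(-540766, 9) ≈ -60085.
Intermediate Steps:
Function('w')(Y, N) = Mul(Rational(1, 3), Y) (Function('w')(Y, N) = Mul(Rational(1, 6), Add(Y, Y)) = Mul(Rational(1, 6), Mul(2, Y)) = Mul(Rational(1, 3), Y))
Function('b')(t) = Add(-15142, Mul(226, t)) (Function('b')(t) = Mul(226, Add(-67, t)) = Add(-15142, Mul(226, t)))
Add(Function('b')(Function('w')(Pow(Add(-14, 11), -1), 7)), -44918) = Add(Add(-15142, Mul(226, Mul(Rational(1, 3), Pow(Add(-14, 11), -1)))), -44918) = Add(Add(-15142, Mul(226, Mul(Rational(1, 3), Pow(-3, -1)))), -44918) = Add(Add(-15142, Mul(226, Mul(Rational(1, 3), Rational(-1, 3)))), -44918) = Add(Add(-15142, Mul(226, Rational(-1, 9))), -44918) = Add(Add(-15142, Rational(-226, 9)), -44918) = Add(Rational(-136504, 9), -44918) = Rational(-540766, 9)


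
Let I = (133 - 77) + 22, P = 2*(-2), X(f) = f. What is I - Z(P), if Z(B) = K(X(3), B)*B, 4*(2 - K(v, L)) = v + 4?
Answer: 79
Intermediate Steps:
K(v, L) = 1 - v/4 (K(v, L) = 2 - (v + 4)/4 = 2 - (4 + v)/4 = 2 + (-1 - v/4) = 1 - v/4)
P = -4
I = 78 (I = 56 + 22 = 78)
Z(B) = B/4 (Z(B) = (1 - 1/4*3)*B = (1 - 3/4)*B = B/4)
I - Z(P) = 78 - (-4)/4 = 78 - 1*(-1) = 78 + 1 = 79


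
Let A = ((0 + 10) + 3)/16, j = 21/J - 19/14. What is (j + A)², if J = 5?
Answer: 4190209/313600 ≈ 13.362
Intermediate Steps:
j = 199/70 (j = 21/5 - 19/14 = 199/70 ≈ 2.8429)
A = 13/16 (A = (10 + 3)*(1/16) = 13*(1/16) = 13/16 ≈ 0.81250)
(j + A)² = (199/70 + 13/16)² = (2047/560)² = 4190209/313600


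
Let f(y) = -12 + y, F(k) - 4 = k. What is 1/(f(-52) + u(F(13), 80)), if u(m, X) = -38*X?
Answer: -1/3104 ≈ -0.00032216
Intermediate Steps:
F(k) = 4 + k
1/(f(-52) + u(F(13), 80)) = 1/((-12 - 52) - 38*80) = 1/(-64 - 3040) = 1/(-3104) = -1/3104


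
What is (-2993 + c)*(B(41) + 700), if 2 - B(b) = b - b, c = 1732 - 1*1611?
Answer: -2016144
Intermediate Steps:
c = 121 (c = 1732 - 1611 = 121)
B(b) = 2 (B(b) = 2 - (b - b) = 2 - 1*0 = 2 + 0 = 2)
(-2993 + c)*(B(41) + 700) = (-2993 + 121)*(2 + 700) = -2872*702 = -2016144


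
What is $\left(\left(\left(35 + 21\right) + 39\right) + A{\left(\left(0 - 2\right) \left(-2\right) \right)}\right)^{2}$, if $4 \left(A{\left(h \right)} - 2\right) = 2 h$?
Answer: $9801$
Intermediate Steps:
$A{\left(h \right)} = 2 + \frac{h}{2}$ ($A{\left(h \right)} = 2 + \frac{2 h}{4} = 2 + \frac{h}{2}$)
$\left(\left(\left(35 + 21\right) + 39\right) + A{\left(\left(0 - 2\right) \left(-2\right) \right)}\right)^{2} = \left(\left(\left(35 + 21\right) + 39\right) + \left(2 + \frac{\left(0 - 2\right) \left(-2\right)}{2}\right)\right)^{2} = \left(\left(56 + 39\right) + \left(2 + \frac{\left(-2\right) \left(-2\right)}{2}\right)\right)^{2} = \left(95 + \left(2 + \frac{1}{2} \cdot 4\right)\right)^{2} = \left(95 + \left(2 + 2\right)\right)^{2} = \left(95 + 4\right)^{2} = 99^{2} = 9801$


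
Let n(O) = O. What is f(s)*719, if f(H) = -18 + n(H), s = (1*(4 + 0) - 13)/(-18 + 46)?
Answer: -368847/28 ≈ -13173.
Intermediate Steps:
s = -9/28 (s = (1*4 - 13)/28 = (4 - 13)*(1/28) = -9*1/28 = -9/28 ≈ -0.32143)
f(H) = -18 + H
f(s)*719 = (-18 - 9/28)*719 = -513/28*719 = -368847/28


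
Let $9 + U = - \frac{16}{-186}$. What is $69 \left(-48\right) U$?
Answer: $\frac{915216}{31} \approx 29523.0$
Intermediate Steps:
$U = - \frac{829}{93}$ ($U = -9 - \frac{16}{-186} = -9 - - \frac{8}{93} = -9 + \frac{8}{93} = - \frac{829}{93} \approx -8.914$)
$69 \left(-48\right) U = 69 \left(-48\right) \left(- \frac{829}{93}\right) = \left(-3312\right) \left(- \frac{829}{93}\right) = \frac{915216}{31}$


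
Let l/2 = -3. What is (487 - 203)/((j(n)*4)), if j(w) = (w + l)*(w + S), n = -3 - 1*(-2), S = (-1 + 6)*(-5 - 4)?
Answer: 71/322 ≈ 0.22050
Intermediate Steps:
l = -6 (l = 2*(-3) = -6)
S = -45 (S = 5*(-9) = -45)
n = -1 (n = -3 + 2 = -1)
j(w) = (-45 + w)*(-6 + w) (j(w) = (w - 6)*(w - 45) = (-6 + w)*(-45 + w) = (-45 + w)*(-6 + w))
(487 - 203)/((j(n)*4)) = (487 - 203)/(((270 + (-1)² - 51*(-1))*4)) = 284/(((270 + 1 + 51)*4)) = 284/((322*4)) = 284/1288 = 284*(1/1288) = 71/322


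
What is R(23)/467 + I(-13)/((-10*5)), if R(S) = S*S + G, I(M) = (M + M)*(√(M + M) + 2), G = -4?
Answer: 25267/11675 + 13*I*√26/25 ≈ 2.1642 + 2.6515*I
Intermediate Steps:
I(M) = 2*M*(2 + √2*√M) (I(M) = (2*M)*(√(2*M) + 2) = (2*M)*(√2*√M + 2) = (2*M)*(2 + √2*√M) = 2*M*(2 + √2*√M))
R(S) = -4 + S² (R(S) = S*S - 4 = S² - 4 = -4 + S²)
R(23)/467 + I(-13)/((-10*5)) = (-4 + 23²)/467 + (4*(-13) + 2*√2*(-13)^(3/2))/((-10*5)) = (-4 + 529)*(1/467) + (-52 + 2*√2*(-13*I*√13))/(-50) = 525*(1/467) + (-52 - 26*I*√26)*(-1/50) = 525/467 + (26/25 + 13*I*√26/25) = 25267/11675 + 13*I*√26/25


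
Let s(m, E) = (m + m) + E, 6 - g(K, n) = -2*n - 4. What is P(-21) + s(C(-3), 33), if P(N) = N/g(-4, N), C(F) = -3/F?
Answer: 1141/32 ≈ 35.656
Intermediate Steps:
g(K, n) = 10 + 2*n (g(K, n) = 6 - (-2*n - 4) = 6 - (-4 - 2*n) = 6 + (4 + 2*n) = 10 + 2*n)
s(m, E) = E + 2*m (s(m, E) = 2*m + E = E + 2*m)
P(N) = N/(10 + 2*N)
P(-21) + s(C(-3), 33) = (½)*(-21)/(5 - 21) + (33 + 2*(-3/(-3))) = (½)*(-21)/(-16) + (33 + 2*(-3*(-⅓))) = (½)*(-21)*(-1/16) + (33 + 2*1) = 21/32 + (33 + 2) = 21/32 + 35 = 1141/32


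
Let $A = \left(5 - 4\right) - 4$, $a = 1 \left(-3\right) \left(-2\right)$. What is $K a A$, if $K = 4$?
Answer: $-72$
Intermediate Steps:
$a = 6$ ($a = \left(-3\right) \left(-2\right) = 6$)
$A = -3$ ($A = 1 - 4 = -3$)
$K a A = 4 \cdot 6 \left(-3\right) = 24 \left(-3\right) = -72$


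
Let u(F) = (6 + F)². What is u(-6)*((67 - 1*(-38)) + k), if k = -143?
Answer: 0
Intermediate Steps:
u(-6)*((67 - 1*(-38)) + k) = (6 - 6)²*((67 - 1*(-38)) - 143) = 0²*((67 + 38) - 143) = 0*(105 - 143) = 0*(-38) = 0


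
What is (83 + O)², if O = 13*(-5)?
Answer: 324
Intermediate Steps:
O = -65
(83 + O)² = (83 - 65)² = 18² = 324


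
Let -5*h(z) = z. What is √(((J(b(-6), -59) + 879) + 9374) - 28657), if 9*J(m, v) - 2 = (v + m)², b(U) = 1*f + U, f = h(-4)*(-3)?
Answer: I*√4027281/15 ≈ 133.79*I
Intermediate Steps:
h(z) = -z/5
f = -12/5 (f = -⅕*(-4)*(-3) = (⅘)*(-3) = -12/5 ≈ -2.4000)
b(U) = -12/5 + U (b(U) = 1*(-12/5) + U = -12/5 + U)
J(m, v) = 2/9 + (m + v)²/9 (J(m, v) = 2/9 + (v + m)²/9 = 2/9 + (m + v)²/9)
√(((J(b(-6), -59) + 879) + 9374) - 28657) = √((((2/9 + ((-12/5 - 6) - 59)²/9) + 879) + 9374) - 28657) = √((((2/9 + (-42/5 - 59)²/9) + 879) + 9374) - 28657) = √((((2/9 + (-337/5)²/9) + 879) + 9374) - 28657) = √((((2/9 + (⅑)*(113569/25)) + 879) + 9374) - 28657) = √((((2/9 + 113569/225) + 879) + 9374) - 28657) = √(((37873/75 + 879) + 9374) - 28657) = √((103798/75 + 9374) - 28657) = √(806848/75 - 28657) = √(-1342427/75) = I*√4027281/15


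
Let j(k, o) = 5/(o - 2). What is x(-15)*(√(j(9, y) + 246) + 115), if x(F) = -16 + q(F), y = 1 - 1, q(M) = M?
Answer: -3565 - 31*√974/2 ≈ -4048.7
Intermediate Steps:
y = 0
j(k, o) = 5/(-2 + o)
x(F) = -16 + F
x(-15)*(√(j(9, y) + 246) + 115) = (-16 - 15)*(√(5/(-2 + 0) + 246) + 115) = -31*(√(5/(-2) + 246) + 115) = -31*(√(5*(-½) + 246) + 115) = -31*(√(-5/2 + 246) + 115) = -31*(√(487/2) + 115) = -31*(√974/2 + 115) = -31*(115 + √974/2) = -3565 - 31*√974/2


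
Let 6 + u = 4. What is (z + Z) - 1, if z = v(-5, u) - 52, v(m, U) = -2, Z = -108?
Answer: -163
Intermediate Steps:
u = -2 (u = -6 + 4 = -2)
z = -54 (z = -2 - 52 = -54)
(z + Z) - 1 = (-54 - 108) - 1 = -162 - 1 = -163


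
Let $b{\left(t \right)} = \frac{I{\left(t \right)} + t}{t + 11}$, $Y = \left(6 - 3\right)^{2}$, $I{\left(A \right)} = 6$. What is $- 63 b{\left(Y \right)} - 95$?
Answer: $- \frac{569}{4} \approx -142.25$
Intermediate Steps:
$Y = 9$ ($Y = 3^{2} = 9$)
$b{\left(t \right)} = \frac{6 + t}{11 + t}$ ($b{\left(t \right)} = \frac{6 + t}{t + 11} = \frac{6 + t}{11 + t}$)
$- 63 b{\left(Y \right)} - 95 = - 63 \frac{6 + 9}{11 + 9} - 95 = - 63 \cdot \frac{1}{20} \cdot 15 - 95 = \left(-63\right) \frac{3}{4} - 95 = - \frac{189}{4} - 95 = - \frac{569}{4}$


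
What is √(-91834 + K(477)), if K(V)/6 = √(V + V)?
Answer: √(-91834 + 18*√106) ≈ 302.74*I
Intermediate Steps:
K(V) = 6*√2*√V (K(V) = 6*√(V + V) = 6*√(2*V) = 6*(√2*√V) = 6*√2*√V)
√(-91834 + K(477)) = √(-91834 + 6*√2*√477) = √(-91834 + 6*√2*(3*√53)) = √(-91834 + 18*√106)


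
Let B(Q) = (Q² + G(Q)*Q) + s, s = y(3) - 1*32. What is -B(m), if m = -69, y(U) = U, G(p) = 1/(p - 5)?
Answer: -350237/74 ≈ -4732.9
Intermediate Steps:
G(p) = 1/(-5 + p)
s = -29 (s = 3 - 1*32 = 3 - 32 = -29)
B(Q) = -29 + Q² + Q/(-5 + Q) (B(Q) = (Q² + Q/(-5 + Q)) - 29 = -29 + Q² + Q/(-5 + Q))
-B(m) = -(-69 + (-29 + (-69)²)*(-5 - 69))/(-5 - 69) = -(-69 + (-29 + 4761)*(-74))/(-74) = -(-1)*(-69 + 4732*(-74))/74 = -(-1)*(-69 - 350168)/74 = -(-1)*(-350237)/74 = -1*350237/74 = -350237/74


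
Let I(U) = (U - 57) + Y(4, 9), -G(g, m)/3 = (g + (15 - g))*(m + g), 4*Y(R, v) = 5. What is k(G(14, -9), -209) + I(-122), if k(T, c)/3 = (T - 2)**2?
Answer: 617637/4 ≈ 1.5441e+5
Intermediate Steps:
Y(R, v) = 5/4 (Y(R, v) = (1/4)*5 = 5/4)
G(g, m) = -45*g - 45*m (G(g, m) = -3*(g + (15 - g))*(m + g) = -45*(g + m) = -3*(15*g + 15*m) = -45*g - 45*m)
I(U) = -223/4 + U (I(U) = (U - 57) + 5/4 = (-57 + U) + 5/4 = -223/4 + U)
k(T, c) = 3*(-2 + T)**2 (k(T, c) = 3*(T - 2)**2 = 3*(-2 + T)**2)
k(G(14, -9), -209) + I(-122) = 3*(-2 + (-45*14 - 45*(-9)))**2 + (-223/4 - 122) = 3*(-2 + (-630 + 405))**2 - 711/4 = 3*(-2 - 225)**2 - 711/4 = 3*(-227)**2 - 711/4 = 3*51529 - 711/4 = 154587 - 711/4 = 617637/4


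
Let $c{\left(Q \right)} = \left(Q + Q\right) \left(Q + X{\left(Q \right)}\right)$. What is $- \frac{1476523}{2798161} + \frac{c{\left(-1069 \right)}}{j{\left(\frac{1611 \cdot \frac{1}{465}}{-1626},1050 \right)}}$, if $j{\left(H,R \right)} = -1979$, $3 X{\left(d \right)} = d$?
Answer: $- \frac{25589800217219}{16612681857} \approx -1540.4$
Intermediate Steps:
$X{\left(d \right)} = \frac{d}{3}$
$c{\left(Q \right)} = \frac{8 Q^{2}}{3}$ ($c{\left(Q \right)} = \left(Q + Q\right) \left(Q + \frac{Q}{3}\right) = 2 Q \frac{4 Q}{3} = \frac{8 Q^{2}}{3}$)
$- \frac{1476523}{2798161} + \frac{c{\left(-1069 \right)}}{j{\left(\frac{1611 \cdot \frac{1}{465}}{-1626},1050 \right)}} = - \frac{1476523}{2798161} + \frac{\frac{8}{3} \left(-1069\right)^{2}}{-1979} = \left(-1476523\right) \frac{1}{2798161} + \frac{8}{3} \cdot 1142761 \left(- \frac{1}{1979}\right) = - \frac{1476523}{2798161} + \frac{9142088}{3} \left(- \frac{1}{1979}\right) = - \frac{1476523}{2798161} - \frac{9142088}{5937} = - \frac{25589800217219}{16612681857}$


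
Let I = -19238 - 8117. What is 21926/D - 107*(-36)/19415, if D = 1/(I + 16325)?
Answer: -4695396984848/19415 ≈ -2.4184e+8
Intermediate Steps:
I = -27355
D = -1/11030 (D = 1/(-27355 + 16325) = 1/(-11030) = -1/11030 ≈ -9.0662e-5)
21926/D - 107*(-36)/19415 = 21926/(-1/11030) - 107*(-36)/19415 = 21926*(-11030) + 3852*(1/19415) = -241843780 + 3852/19415 = -4695396984848/19415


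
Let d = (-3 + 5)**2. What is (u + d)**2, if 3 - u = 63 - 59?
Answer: 9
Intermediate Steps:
u = -1 (u = 3 - (63 - 59) = 3 - 1*4 = 3 - 4 = -1)
d = 4 (d = 2**2 = 4)
(u + d)**2 = (-1 + 4)**2 = 3**2 = 9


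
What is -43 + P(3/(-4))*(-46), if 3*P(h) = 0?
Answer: -43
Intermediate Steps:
P(h) = 0 (P(h) = (⅓)*0 = 0)
-43 + P(3/(-4))*(-46) = -43 + 0*(-46) = -43 + 0 = -43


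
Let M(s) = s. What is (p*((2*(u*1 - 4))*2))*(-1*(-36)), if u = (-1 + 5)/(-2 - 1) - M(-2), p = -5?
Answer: 2400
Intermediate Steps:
u = ⅔ (u = (-1 + 5)/(-2 - 1) - 1*(-2) = 4/(-3) + 2 = 4*(-⅓) + 2 = -4/3 + 2 = ⅔ ≈ 0.66667)
(p*((2*(u*1 - 4))*2))*(-1*(-36)) = (-5*2*((⅔)*1 - 4)*2)*(-1*(-36)) = -5*2*(⅔ - 4)*2*36 = -5*2*(-10/3)*2*36 = -(-100)*2/3*36 = -5*(-40/3)*36 = (200/3)*36 = 2400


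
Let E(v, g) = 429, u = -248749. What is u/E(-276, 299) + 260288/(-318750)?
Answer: -4411133739/7596875 ≈ -580.65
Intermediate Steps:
u/E(-276, 299) + 260288/(-318750) = -248749/429 + 260288/(-318750) = -248749*1/429 + 260288*(-1/318750) = -248749/429 - 130144/159375 = -4411133739/7596875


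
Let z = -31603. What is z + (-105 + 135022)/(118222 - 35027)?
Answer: -2629076668/83195 ≈ -31601.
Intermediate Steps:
z + (-105 + 135022)/(118222 - 35027) = -31603 + (-105 + 135022)/(118222 - 35027) = -31603 + 134917/83195 = -2629076668/83195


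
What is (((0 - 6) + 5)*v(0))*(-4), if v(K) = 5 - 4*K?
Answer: 20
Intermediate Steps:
(((0 - 6) + 5)*v(0))*(-4) = (((0 - 6) + 5)*(5 - 4*0))*(-4) = ((-6 + 5)*(5 + 0))*(-4) = -1*5*(-4) = -5*(-4) = 20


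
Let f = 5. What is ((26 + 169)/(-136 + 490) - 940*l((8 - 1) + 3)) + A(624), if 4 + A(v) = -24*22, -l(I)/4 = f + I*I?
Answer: 46523689/118 ≈ 3.9427e+5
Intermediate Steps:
l(I) = -20 - 4*I**2 (l(I) = -4*(5 + I*I) = -4*(5 + I**2) = -20 - 4*I**2)
A(v) = -532 (A(v) = -4 - 24*22 = -4 - 528 = -532)
((26 + 169)/(-136 + 490) - 940*l((8 - 1) + 3)) + A(624) = ((26 + 169)/(-136 + 490) - 940*(-20 - 4*((8 - 1) + 3)**2)) - 532 = (195/354 - 940*(-20 - 4*(7 + 3)**2)) - 532 = (195*(1/354) - 940*(-20 - 4*10**2)) - 532 = (65/118 - 940*(-20 - 4*100)) - 532 = (65/118 - 940*(-20 - 400)) - 532 = (65/118 - 940*(-420)) - 532 = (65/118 + 394800) - 532 = 46586465/118 - 532 = 46523689/118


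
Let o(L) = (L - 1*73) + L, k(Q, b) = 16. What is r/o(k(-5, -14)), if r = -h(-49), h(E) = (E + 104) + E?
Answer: 6/41 ≈ 0.14634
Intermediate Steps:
h(E) = 104 + 2*E (h(E) = (104 + E) + E = 104 + 2*E)
o(L) = -73 + 2*L (o(L) = (L - 73) + L = (-73 + L) + L = -73 + 2*L)
r = -6 (r = -(104 + 2*(-49)) = -(104 - 98) = -1*6 = -6)
r/o(k(-5, -14)) = -6/(-73 + 2*16) = -6/(-73 + 32) = -6/(-41) = -6*(-1/41) = 6/41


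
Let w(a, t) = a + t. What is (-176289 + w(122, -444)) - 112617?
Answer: -289228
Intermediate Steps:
(-176289 + w(122, -444)) - 112617 = (-176289 + (122 - 444)) - 112617 = (-176289 - 322) - 112617 = -176611 - 112617 = -289228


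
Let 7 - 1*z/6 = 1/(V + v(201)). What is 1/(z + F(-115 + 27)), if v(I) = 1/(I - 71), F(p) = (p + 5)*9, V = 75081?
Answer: -9760531/6881175135 ≈ -0.0014184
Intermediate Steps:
F(p) = 45 + 9*p (F(p) = (5 + p)*9 = 45 + 9*p)
v(I) = 1/(-71 + I)
z = 409941522/9760531 (z = 42 - 6/(75081 + 1/(-71 + 201)) = 42 - 6/(75081 + 1/130) = 42 - 6/9760531/130 = 42 - 6*130/9760531 = 42 - 780/9760531 = 409941522/9760531 ≈ 42.000)
1/(z + F(-115 + 27)) = 1/(409941522/9760531 + (45 + 9*(-115 + 27))) = 1/(409941522/9760531 + (45 + 9*(-88))) = 1/(409941522/9760531 + (45 - 792)) = 1/(409941522/9760531 - 747) = 1/(-6881175135/9760531) = -9760531/6881175135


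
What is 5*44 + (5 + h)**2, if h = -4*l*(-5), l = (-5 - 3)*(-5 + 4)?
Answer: 27445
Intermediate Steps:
l = 8 (l = -8*(-1) = 8)
h = 160 (h = -4*8*(-5) = -32*(-5) = 160)
5*44 + (5 + h)**2 = 5*44 + (5 + 160)**2 = 220 + 165**2 = 220 + 27225 = 27445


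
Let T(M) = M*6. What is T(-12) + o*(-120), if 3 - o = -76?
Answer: -9552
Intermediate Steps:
T(M) = 6*M
o = 79 (o = 3 - 1*(-76) = 3 + 76 = 79)
T(-12) + o*(-120) = 6*(-12) + 79*(-120) = -72 - 9480 = -9552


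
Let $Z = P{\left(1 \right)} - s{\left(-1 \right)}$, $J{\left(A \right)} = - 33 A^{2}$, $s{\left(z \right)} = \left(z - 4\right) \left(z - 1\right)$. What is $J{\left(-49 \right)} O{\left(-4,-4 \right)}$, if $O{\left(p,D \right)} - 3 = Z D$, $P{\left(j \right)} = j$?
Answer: $-3090087$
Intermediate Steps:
$s{\left(z \right)} = \left(-1 + z\right) \left(-4 + z\right)$ ($s{\left(z \right)} = \left(-4 + z\right) \left(-1 + z\right) = \left(-1 + z\right) \left(-4 + z\right)$)
$Z = -9$ ($Z = 1 - \left(4 + \left(-1\right)^{2} - -5\right) = 1 - \left(4 + 1 + 5\right) = 1 - 10 = -9$)
$O{\left(p,D \right)} = 3 - 9 D$
$J{\left(-49 \right)} O{\left(-4,-4 \right)} = - 33 \left(-49\right)^{2} \left(3 - -36\right) = \left(-33\right) 2401 \left(3 + 36\right) = \left(-79233\right) 39 = -3090087$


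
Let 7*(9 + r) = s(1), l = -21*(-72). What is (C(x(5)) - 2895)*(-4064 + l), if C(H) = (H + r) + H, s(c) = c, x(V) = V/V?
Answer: 51838776/7 ≈ 7.4055e+6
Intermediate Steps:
x(V) = 1
l = 1512
r = -62/7 (r = -9 + (⅐)*1 = -9 + ⅐ = -62/7 ≈ -8.8571)
C(H) = -62/7 + 2*H (C(H) = (H - 62/7) + H = (-62/7 + H) + H = -62/7 + 2*H)
(C(x(5)) - 2895)*(-4064 + l) = ((-62/7 + 2*1) - 2895)*(-4064 + 1512) = ((-62/7 + 2) - 2895)*(-2552) = (-48/7 - 2895)*(-2552) = -20313/7*(-2552) = 51838776/7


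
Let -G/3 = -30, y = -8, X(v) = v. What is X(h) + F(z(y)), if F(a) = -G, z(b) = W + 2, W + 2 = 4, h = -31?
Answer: -121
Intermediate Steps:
W = 2 (W = -2 + 4 = 2)
G = 90 (G = -3*(-30) = 90)
z(b) = 4 (z(b) = 2 + 2 = 4)
F(a) = -90 (F(a) = -1*90 = -90)
X(h) + F(z(y)) = -31 - 90 = -121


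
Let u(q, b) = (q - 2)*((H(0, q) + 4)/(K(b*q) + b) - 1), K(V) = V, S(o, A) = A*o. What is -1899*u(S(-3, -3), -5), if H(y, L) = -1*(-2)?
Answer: 372204/25 ≈ 14888.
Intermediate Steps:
H(y, L) = 2
u(q, b) = (-1 + 6/(b + b*q))*(-2 + q) (u(q, b) = (q - 2)*((2 + 4)/(b*q + b) - 1) = (-2 + q)*(6/(b + b*q) - 1) = (-2 + q)*(-1 + 6/(b + b*q)) = (-1 + 6/(b + b*q))*(-2 + q))
-1899*u(S(-3, -3), -5) = -1899*(-12 + 2*(-5) + 6*(-3*(-3)) - (-15)*(-3) - 1*(-5)*(-3*(-3))²)/((-5)*(1 - 3*(-3))) = -(-1899)*(-12 - 10 + 6*9 - 5*9 - 1*(-5)*9²)/(5*(1 + 9)) = -(-1899)*(-12 - 10 + 54 - 45 - 1*(-5)*81)/(5*10) = -(-1899)*(-12 - 10 + 54 - 45 + 405)/(5*10) = -(-1899)*392/(5*10) = -1899*(-196/25) = 372204/25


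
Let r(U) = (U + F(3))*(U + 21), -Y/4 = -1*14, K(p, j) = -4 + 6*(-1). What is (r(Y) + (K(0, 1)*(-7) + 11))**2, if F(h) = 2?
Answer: 20675209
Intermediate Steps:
K(p, j) = -10 (K(p, j) = -4 - 6 = -10)
Y = 56 (Y = -(-4)*14 = -4*(-14) = 56)
r(U) = (2 + U)*(21 + U) (r(U) = (U + 2)*(U + 21) = (2 + U)*(21 + U))
(r(Y) + (K(0, 1)*(-7) + 11))**2 = ((42 + 56**2 + 23*56) + (-10*(-7) + 11))**2 = ((42 + 3136 + 1288) + (70 + 11))**2 = (4466 + 81)**2 = 4547**2 = 20675209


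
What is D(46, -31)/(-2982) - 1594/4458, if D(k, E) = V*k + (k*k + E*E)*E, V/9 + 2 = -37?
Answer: 82076801/2215626 ≈ 37.044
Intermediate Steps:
V = -351 (V = -18 + 9*(-37) = -18 - 333 = -351)
D(k, E) = -351*k + E*(E² + k²) (D(k, E) = -351*k + (k*k + E*E)*E = -351*k + (k² + E²)*E = -351*k + (E² + k²)*E = -351*k + E*(E² + k²))
D(46, -31)/(-2982) - 1594/4458 = ((-31)³ - 351*46 - 31*46²)/(-2982) - 1594/4458 = (-29791 - 16146 - 31*2116)*(-1/2982) - 1594*1/4458 = (-29791 - 16146 - 65596)*(-1/2982) - 797/2229 = -111533*(-1/2982) - 797/2229 = 111533/2982 - 797/2229 = 82076801/2215626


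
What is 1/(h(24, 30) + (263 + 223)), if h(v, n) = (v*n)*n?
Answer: 1/22086 ≈ 4.5278e-5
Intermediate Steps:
h(v, n) = v*n² (h(v, n) = (n*v)*n = v*n²)
1/(h(24, 30) + (263 + 223)) = 1/(24*30² + (263 + 223)) = 1/(24*900 + 486) = 1/(21600 + 486) = 1/22086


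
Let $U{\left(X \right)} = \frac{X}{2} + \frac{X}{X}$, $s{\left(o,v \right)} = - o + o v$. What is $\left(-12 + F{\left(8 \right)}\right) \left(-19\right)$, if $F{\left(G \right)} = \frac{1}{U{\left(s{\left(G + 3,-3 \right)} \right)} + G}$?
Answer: $\frac{2983}{13} \approx 229.46$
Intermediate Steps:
$U{\left(X \right)} = 1 + \frac{X}{2}$ ($U{\left(X \right)} = X \frac{1}{2} + 1 = \frac{X}{2} + 1 = 1 + \frac{X}{2}$)
$F{\left(G \right)} = \frac{1}{-5 - G}$ ($F{\left(G \right)} = \frac{1}{\left(1 + \frac{\left(G + 3\right) \left(-1 - 3\right)}{2}\right) + G} = \frac{1}{\left(1 + \frac{\left(3 + G\right) \left(-4\right)}{2}\right) + G} = \frac{1}{\left(1 + \frac{-12 - 4 G}{2}\right) + G} = \frac{1}{\left(1 - \left(6 + 2 G\right)\right) + G} = \frac{1}{\left(-5 - 2 G\right) + G} = \frac{1}{-5 - G}$)
$\left(-12 + F{\left(8 \right)}\right) \left(-19\right) = \left(-12 - \frac{1}{5 + 8}\right) \left(-19\right) = \left(-12 - \frac{1}{13}\right) \left(-19\right) = \left(- \frac{157}{13}\right) \left(-19\right) = \frac{2983}{13}$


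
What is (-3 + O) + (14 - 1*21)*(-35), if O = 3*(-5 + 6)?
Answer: 245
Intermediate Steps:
O = 3 (O = 3*1 = 3)
(-3 + O) + (14 - 1*21)*(-35) = (-3 + 3) + (14 - 1*21)*(-35) = 0 + (14 - 21)*(-35) = 0 - 7*(-35) = 0 + 245 = 245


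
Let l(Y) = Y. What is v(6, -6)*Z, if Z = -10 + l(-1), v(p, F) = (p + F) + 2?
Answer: -22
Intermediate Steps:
v(p, F) = 2 + F + p (v(p, F) = (F + p) + 2 = 2 + F + p)
Z = -11 (Z = -10 - 1 = -11)
v(6, -6)*Z = (2 - 6 + 6)*(-11) = 2*(-11) = -22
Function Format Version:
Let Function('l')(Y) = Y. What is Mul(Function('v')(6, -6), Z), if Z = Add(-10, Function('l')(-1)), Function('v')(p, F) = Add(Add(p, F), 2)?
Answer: -22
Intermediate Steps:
Function('v')(p, F) = Add(2, F, p) (Function('v')(p, F) = Add(Add(F, p), 2) = Add(2, F, p))
Z = -11 (Z = Add(-10, -1) = -11)
Mul(Function('v')(6, -6), Z) = Mul(Add(2, -6, 6), -11) = Mul(2, -11) = -22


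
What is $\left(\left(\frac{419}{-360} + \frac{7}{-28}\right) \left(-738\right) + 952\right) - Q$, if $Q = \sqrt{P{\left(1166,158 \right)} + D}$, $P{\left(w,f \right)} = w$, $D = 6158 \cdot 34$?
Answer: $\frac{39909}{20} - \sqrt{210538} \approx 1536.6$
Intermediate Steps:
$D = 209372$
$Q = \sqrt{210538}$ ($Q = \sqrt{1166 + 209372} = \sqrt{210538} \approx 458.84$)
$\left(\left(\frac{419}{-360} + \frac{7}{-28}\right) \left(-738\right) + 952\right) - Q = \left(\left(\frac{419}{-360} + \frac{7}{-28}\right) \left(-738\right) + 952\right) - \sqrt{210538} = \left(\left(419 \left(- \frac{1}{360}\right) + 7 \left(- \frac{1}{28}\right)\right) \left(-738\right) + 952\right) - \sqrt{210538} = \left(\left(- \frac{419}{360} - \frac{1}{4}\right) \left(-738\right) + 952\right) - \sqrt{210538} = \left(\left(- \frac{509}{360}\right) \left(-738\right) + 952\right) - \sqrt{210538} = \left(\frac{20869}{20} + 952\right) - \sqrt{210538} = \frac{39909}{20} - \sqrt{210538}$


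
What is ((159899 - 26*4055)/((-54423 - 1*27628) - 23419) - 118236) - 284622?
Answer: -42489487729/105470 ≈ -4.0286e+5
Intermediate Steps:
((159899 - 26*4055)/((-54423 - 1*27628) - 23419) - 118236) - 284622 = ((159899 - 105430)/((-54423 - 27628) - 23419) - 118236) - 284622 = (54469/(-82051 - 23419) - 118236) - 284622 = (54469/(-105470) - 118236) - 284622 = (54469*(-1/105470) - 118236) - 284622 = (-54469/105470 - 118236) - 284622 = -12470405389/105470 - 284622 = -42489487729/105470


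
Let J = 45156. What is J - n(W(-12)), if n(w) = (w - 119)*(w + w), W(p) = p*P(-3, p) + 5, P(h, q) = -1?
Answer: 48624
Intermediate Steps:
W(p) = 5 - p (W(p) = p*(-1) + 5 = -p + 5 = 5 - p)
n(w) = 2*w*(-119 + w) (n(w) = (-119 + w)*(2*w) = 2*w*(-119 + w))
J - n(W(-12)) = 45156 - 2*(5 - 1*(-12))*(-119 + (5 - 1*(-12))) = 45156 - 2*(5 + 12)*(-119 + (5 + 12)) = 45156 - 2*17*(-119 + 17) = 45156 - 2*17*(-102) = 45156 - 1*(-3468) = 45156 + 3468 = 48624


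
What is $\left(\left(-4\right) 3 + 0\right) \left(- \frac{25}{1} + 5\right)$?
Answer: $240$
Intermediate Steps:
$\left(\left(-4\right) 3 + 0\right) \left(- \frac{25}{1} + 5\right) = \left(-12 + 0\right) \left(\left(-25\right) 1 + 5\right) = - 12 \left(-25 + 5\right) = \left(-12\right) \left(-20\right) = 240$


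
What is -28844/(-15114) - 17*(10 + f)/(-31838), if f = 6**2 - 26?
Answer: 230868508/120299883 ≈ 1.9191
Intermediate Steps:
f = 10 (f = 36 - 26 = 10)
-28844/(-15114) - 17*(10 + f)/(-31838) = -28844/(-15114) - 17*(10 + 10)/(-31838) = -28844*(-1/15114) - 17*20*(-1/31838) = 14422/7557 - 340*(-1/31838) = 14422/7557 + 170/15919 = 230868508/120299883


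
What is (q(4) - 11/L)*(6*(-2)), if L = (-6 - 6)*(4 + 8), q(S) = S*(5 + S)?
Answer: -5195/12 ≈ -432.92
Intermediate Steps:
L = -144 (L = -12*12 = -144)
(q(4) - 11/L)*(6*(-2)) = (4*(5 + 4) - 11/(-144))*(6*(-2)) = (4*9 - 11*(-1/144))*(-12) = (36 + 11/144)*(-12) = (5195/144)*(-12) = -5195/12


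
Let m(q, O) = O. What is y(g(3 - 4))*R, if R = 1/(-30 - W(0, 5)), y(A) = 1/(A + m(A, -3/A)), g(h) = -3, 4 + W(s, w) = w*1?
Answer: 1/62 ≈ 0.016129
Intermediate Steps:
W(s, w) = -4 + w (W(s, w) = -4 + w*1 = -4 + w)
y(A) = 1/(A - 3/A)
R = -1/31 (R = 1/(-30 - (-4 + 5)) = 1/(-30 - 1*1) = 1/(-30 - 1) = 1/(-31) = -1/31 ≈ -0.032258)
y(g(3 - 4))*R = -3/(-3 + (-3)²)*(-1/31) = -3/(-3 + 9)*(-1/31) = -3/6*(-1/31) = -3*⅙*(-1/31) = -½*(-1/31) = 1/62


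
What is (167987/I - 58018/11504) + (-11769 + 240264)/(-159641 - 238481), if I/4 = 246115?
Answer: -1534854609095769/281801397382280 ≈ -5.4466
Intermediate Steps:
I = 984460 (I = 4*246115 = 984460)
(167987/I - 58018/11504) + (-11769 + 240264)/(-159641 - 238481) = (167987/984460 - 58018/11504) + (-11769 + 240264)/(-159641 - 238481) = (167987*(1/984460) - 58018*1/11504) + 228495/(-398122) = (167987/984460 - 29009/5752) + 228495*(-1/398122) = -6897984729/1415653480 - 228495/398122 = -1534854609095769/281801397382280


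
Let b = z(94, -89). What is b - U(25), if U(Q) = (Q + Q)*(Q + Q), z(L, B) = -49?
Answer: -2549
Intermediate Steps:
U(Q) = 4*Q² (U(Q) = (2*Q)*(2*Q) = 4*Q²)
b = -49
b - U(25) = -49 - 4*25² = -49 - 4*625 = -49 - 1*2500 = -49 - 2500 = -2549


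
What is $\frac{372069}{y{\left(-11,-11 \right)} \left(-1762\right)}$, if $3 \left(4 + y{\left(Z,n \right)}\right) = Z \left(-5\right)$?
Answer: $- \frac{1116207}{75766} \approx -14.732$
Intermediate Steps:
$y{\left(Z,n \right)} = -4 - \frac{5 Z}{3}$ ($y{\left(Z,n \right)} = -4 + \frac{Z \left(-5\right)}{3} = -4 + \frac{\left(-5\right) Z}{3} = -4 - \frac{5 Z}{3}$)
$\frac{372069}{y{\left(-11,-11 \right)} \left(-1762\right)} = \frac{372069}{\left(-4 - - \frac{55}{3}\right) \left(-1762\right)} = \frac{372069}{\left(-4 + \frac{55}{3}\right) \left(-1762\right)} = \frac{372069}{\frac{43}{3} \left(-1762\right)} = \frac{372069}{- \frac{75766}{3}} = 372069 \left(- \frac{3}{75766}\right) = - \frac{1116207}{75766}$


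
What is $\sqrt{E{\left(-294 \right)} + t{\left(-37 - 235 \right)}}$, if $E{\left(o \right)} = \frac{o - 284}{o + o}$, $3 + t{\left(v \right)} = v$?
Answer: $\frac{i \sqrt{483366}}{42} \approx 16.553 i$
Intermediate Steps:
$t{\left(v \right)} = -3 + v$
$E{\left(o \right)} = \frac{-284 + o}{2 o}$
$\sqrt{E{\left(-294 \right)} + t{\left(-37 - 235 \right)}} = \sqrt{\frac{-284 - 294}{2 \left(-294\right)} - 275} = \sqrt{\frac{1}{2} \left(- \frac{1}{294}\right) \left(-578\right) - 275} = \sqrt{\frac{289}{294} - 275} = \sqrt{- \frac{80561}{294}} = \frac{i \sqrt{483366}}{42}$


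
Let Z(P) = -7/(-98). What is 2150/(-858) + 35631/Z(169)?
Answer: 213998711/429 ≈ 4.9883e+5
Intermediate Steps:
Z(P) = 1/14 (Z(P) = -7*(-1/98) = 1/14)
2150/(-858) + 35631/Z(169) = 2150/(-858) + 35631/(1/14) = 2150*(-1/858) + 35631*14 = -1075/429 + 498834 = 213998711/429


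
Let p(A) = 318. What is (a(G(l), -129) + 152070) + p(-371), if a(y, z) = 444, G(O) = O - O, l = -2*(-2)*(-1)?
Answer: 152832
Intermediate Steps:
l = -4 (l = 4*(-1) = -4)
G(O) = 0
(a(G(l), -129) + 152070) + p(-371) = (444 + 152070) + 318 = 152514 + 318 = 152832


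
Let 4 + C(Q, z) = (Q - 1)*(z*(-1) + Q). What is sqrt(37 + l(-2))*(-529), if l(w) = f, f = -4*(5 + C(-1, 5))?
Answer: -529*I*sqrt(15) ≈ -2048.8*I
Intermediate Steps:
C(Q, z) = -4 + (-1 + Q)*(Q - z) (C(Q, z) = -4 + (Q - 1)*(z*(-1) + Q) = -4 + (-1 + Q)*(-z + Q) = -4 + (-1 + Q)*(Q - z))
f = -52 (f = -4*(5 + (-4 + 5 + (-1)**2 - 1*(-1) - 1*(-1)*5)) = -4*(5 + (-4 + 5 + 1 + 1 + 5)) = -4*(5 + 8) = -4*13 = -52)
l(w) = -52
sqrt(37 + l(-2))*(-529) = sqrt(37 - 52)*(-529) = sqrt(-15)*(-529) = (I*sqrt(15))*(-529) = -529*I*sqrt(15)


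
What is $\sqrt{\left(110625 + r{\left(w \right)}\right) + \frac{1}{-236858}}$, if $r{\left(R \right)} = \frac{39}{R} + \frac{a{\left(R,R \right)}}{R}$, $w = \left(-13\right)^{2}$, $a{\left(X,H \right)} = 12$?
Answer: $\frac{\sqrt{1048859433623373862}}{3079154} \approx 332.6$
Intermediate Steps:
$w = 169$
$r{\left(R \right)} = \frac{51}{R}$ ($r{\left(R \right)} = \frac{39}{R} + \frac{12}{R} = \frac{51}{R}$)
$\sqrt{\left(110625 + r{\left(w \right)}\right) + \frac{1}{-236858}} = \sqrt{\left(110625 + \frac{51}{169}\right) + \frac{1}{-236858}} = \sqrt{\left(110625 + 51 \cdot \frac{1}{169}\right) - \frac{1}{236858}} = \sqrt{\left(110625 + \frac{51}{169}\right) - \frac{1}{236858}} = \sqrt{\frac{18695676}{169} - \frac{1}{236858}} = \sqrt{\frac{4428220425839}{40029002}} = \frac{\sqrt{1048859433623373862}}{3079154}$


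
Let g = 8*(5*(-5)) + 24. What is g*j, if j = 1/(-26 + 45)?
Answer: -176/19 ≈ -9.2632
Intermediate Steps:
j = 1/19 ≈ 0.052632
g = -176 (g = 8*(-25) + 24 = -200 + 24 = -176)
g*j = -176*1/19 = -176/19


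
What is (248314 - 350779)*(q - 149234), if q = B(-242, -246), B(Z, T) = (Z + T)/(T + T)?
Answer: 626937567300/41 ≈ 1.5291e+10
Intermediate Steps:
B(Z, T) = (T + Z)/(2*T) (B(Z, T) = (T + Z)/((2*T)) = (T + Z)*(1/(2*T)) = (T + Z)/(2*T))
q = 122/123 (q = (½)*(-246 - 242)/(-246) = (½)*(-1/246)*(-488) = 122/123 ≈ 0.99187)
(248314 - 350779)*(q - 149234) = (248314 - 350779)*(122/123 - 149234) = -102465*(-18355660/123) = 626937567300/41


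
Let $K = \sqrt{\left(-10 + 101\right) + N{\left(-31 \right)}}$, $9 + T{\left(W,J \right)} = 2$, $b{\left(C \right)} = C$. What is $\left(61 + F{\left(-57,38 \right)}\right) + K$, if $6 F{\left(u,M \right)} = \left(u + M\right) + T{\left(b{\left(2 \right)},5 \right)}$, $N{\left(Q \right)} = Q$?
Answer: $\frac{170}{3} + 2 \sqrt{15} \approx 64.413$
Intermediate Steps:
$T{\left(W,J \right)} = -7$ ($T{\left(W,J \right)} = -9 + 2 = -7$)
$F{\left(u,M \right)} = - \frac{7}{6} + \frac{M}{6} + \frac{u}{6}$ ($F{\left(u,M \right)} = \frac{\left(u + M\right) - 7}{6} = \frac{\left(M + u\right) - 7}{6} = \frac{-7 + M + u}{6} = - \frac{7}{6} + \frac{M}{6} + \frac{u}{6}$)
$K = 2 \sqrt{15}$ ($K = \sqrt{\left(-10 + 101\right) - 31} = \sqrt{91 - 31} = \sqrt{60} = 2 \sqrt{15} \approx 7.746$)
$\left(61 + F{\left(-57,38 \right)}\right) + K = \left(61 + \left(- \frac{7}{6} + \frac{1}{6} \cdot 38 + \frac{1}{6} \left(-57\right)\right)\right) + 2 \sqrt{15} = \left(61 - \frac{13}{3}\right) + 2 \sqrt{15} = \frac{170}{3} + 2 \sqrt{15}$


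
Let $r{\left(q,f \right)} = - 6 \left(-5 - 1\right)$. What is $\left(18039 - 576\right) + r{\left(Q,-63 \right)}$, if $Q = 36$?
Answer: $17499$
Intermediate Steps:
$r{\left(q,f \right)} = 36$ ($r{\left(q,f \right)} = \left(-6\right) \left(-6\right) = 36$)
$\left(18039 - 576\right) + r{\left(Q,-63 \right)} = \left(18039 - 576\right) + 36 = 17463 + 36 = 17499$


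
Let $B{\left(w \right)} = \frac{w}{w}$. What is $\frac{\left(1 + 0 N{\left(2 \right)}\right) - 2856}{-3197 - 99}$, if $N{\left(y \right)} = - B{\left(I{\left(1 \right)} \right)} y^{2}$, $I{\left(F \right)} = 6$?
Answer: $\frac{2855}{3296} \approx 0.8662$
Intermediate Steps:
$B{\left(w \right)} = 1$
$N{\left(y \right)} = - y^{2}$ ($N{\left(y \right)} = \left(-1\right) 1 y^{2} = - y^{2}$)
$\frac{\left(1 + 0 N{\left(2 \right)}\right) - 2856}{-3197 - 99} = \frac{\left(1 + 0 \left(- 2^{2}\right)\right) - 2856}{-3197 - 99} = \frac{\left(1 + 0 \left(\left(-1\right) 4\right)\right) - 2856}{-3296} = \left(\left(1 + 0 \left(-4\right)\right) - 2856\right) \left(- \frac{1}{3296}\right) = \left(\left(1 + 0\right) - 2856\right) \left(- \frac{1}{3296}\right) = \left(1 - 2856\right) \left(- \frac{1}{3296}\right) = \left(-2855\right) \left(- \frac{1}{3296}\right) = \frac{2855}{3296}$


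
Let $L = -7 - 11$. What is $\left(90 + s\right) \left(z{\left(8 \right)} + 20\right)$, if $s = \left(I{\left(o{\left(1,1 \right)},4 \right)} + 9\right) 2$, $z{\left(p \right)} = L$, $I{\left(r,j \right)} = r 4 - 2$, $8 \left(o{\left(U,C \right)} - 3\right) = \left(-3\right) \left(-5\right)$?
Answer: $286$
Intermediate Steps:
$o{\left(U,C \right)} = \frac{39}{8}$ ($o{\left(U,C \right)} = 3 + \frac{\left(-3\right) \left(-5\right)}{8} = 3 + \frac{1}{8} \cdot 15 = 3 + \frac{15}{8} = \frac{39}{8}$)
$I{\left(r,j \right)} = -2 + 4 r$ ($I{\left(r,j \right)} = 4 r - 2 = -2 + 4 r$)
$L = -18$
$z{\left(p \right)} = -18$
$s = 53$ ($s = \left(\left(-2 + 4 \cdot \frac{39}{8}\right) + 9\right) 2 = \left(\left(-2 + \frac{39}{2}\right) + 9\right) 2 = \left(\frac{35}{2} + 9\right) 2 = \frac{53}{2} \cdot 2 = 53$)
$\left(90 + s\right) \left(z{\left(8 \right)} + 20\right) = \left(90 + 53\right) \left(-18 + 20\right) = 143 \cdot 2 = 286$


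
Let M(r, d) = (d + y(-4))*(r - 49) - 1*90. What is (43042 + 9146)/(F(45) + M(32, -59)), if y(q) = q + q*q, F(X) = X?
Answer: 26094/377 ≈ 69.215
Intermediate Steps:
y(q) = q + q²
M(r, d) = -90 + (-49 + r)*(12 + d) (M(r, d) = (d - 4*(1 - 4))*(r - 49) - 1*90 = (d - 4*(-3))*(-49 + r) - 90 = (d + 12)*(-49 + r) - 90 = (12 + d)*(-49 + r) - 90 = (-49 + r)*(12 + d) - 90 = -90 + (-49 + r)*(12 + d))
(43042 + 9146)/(F(45) + M(32, -59)) = (43042 + 9146)/(45 + (-678 - 49*(-59) + 12*32 - 59*32)) = 52188/(45 + (-678 + 2891 + 384 - 1888)) = 52188/(45 + 709) = 52188/754 = 52188*(1/754) = 26094/377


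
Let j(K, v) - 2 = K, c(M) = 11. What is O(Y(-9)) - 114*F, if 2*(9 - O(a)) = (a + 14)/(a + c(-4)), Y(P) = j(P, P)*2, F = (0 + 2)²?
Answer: -447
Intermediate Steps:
j(K, v) = 2 + K
F = 4 (F = 2² = 4)
Y(P) = 4 + 2*P (Y(P) = (2 + P)*2 = 4 + 2*P)
O(a) = 9 - (14 + a)/(2*(11 + a)) (O(a) = 9 - (a + 14)/(2*(a + 11)) = 9 - (14 + a)/(2*(11 + a)))
O(Y(-9)) - 114*F = (184 + 17*(4 + 2*(-9)))/(2*(11 + (4 + 2*(-9)))) - 114*4 = (184 + 17*(4 - 18))/(2*(11 + (4 - 18))) - 456 = (184 + 17*(-14))/(2*(11 - 14)) - 456 = (½)*(184 - 238)/(-3) - 456 = (½)*(-⅓)*(-54) - 456 = 9 - 456 = -447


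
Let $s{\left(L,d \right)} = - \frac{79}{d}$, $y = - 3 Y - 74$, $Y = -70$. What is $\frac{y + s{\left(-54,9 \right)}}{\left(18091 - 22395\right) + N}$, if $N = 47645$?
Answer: $\frac{1145}{390069} \approx 0.0029354$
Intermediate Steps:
$y = 136$ ($y = \left(-3\right) \left(-70\right) - 74 = 210 - 74 = 136$)
$\frac{y + s{\left(-54,9 \right)}}{\left(18091 - 22395\right) + N} = \frac{136 - \frac{79}{9}}{\left(18091 - 22395\right) + 47645} = \frac{136 - \frac{79}{9}}{-4304 + 47645} = \frac{136 - \frac{79}{9}}{43341} = \frac{1145}{9} \cdot \frac{1}{43341} = \frac{1145}{390069}$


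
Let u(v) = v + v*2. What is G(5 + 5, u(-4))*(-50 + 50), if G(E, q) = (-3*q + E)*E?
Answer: 0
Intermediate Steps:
u(v) = 3*v (u(v) = v + 2*v = 3*v)
G(E, q) = E*(E - 3*q) (G(E, q) = (E - 3*q)*E = E*(E - 3*q))
G(5 + 5, u(-4))*(-50 + 50) = ((5 + 5)*((5 + 5) - 9*(-4)))*(-50 + 50) = (10*(10 - 3*(-12)))*0 = (10*(10 + 36))*0 = (10*46)*0 = 460*0 = 0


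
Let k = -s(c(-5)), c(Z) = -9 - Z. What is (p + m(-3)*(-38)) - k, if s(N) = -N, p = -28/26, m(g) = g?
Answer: 1520/13 ≈ 116.92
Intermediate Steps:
p = -14/13 (p = -28*1/26 = -14/13 ≈ -1.0769)
k = -4 (k = -(-1)*(-9 - 1*(-5)) = -(-1)*(-9 + 5) = -(-1)*(-4) = -1*4 = -4)
(p + m(-3)*(-38)) - k = (-14/13 - 3*(-38)) - 1*(-4) = (-14/13 + 114) + 4 = 1468/13 + 4 = 1520/13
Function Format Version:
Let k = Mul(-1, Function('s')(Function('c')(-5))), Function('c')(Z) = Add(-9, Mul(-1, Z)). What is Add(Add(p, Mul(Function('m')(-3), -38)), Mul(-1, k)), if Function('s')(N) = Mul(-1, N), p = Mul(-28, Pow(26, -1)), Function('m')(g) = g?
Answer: Rational(1520, 13) ≈ 116.92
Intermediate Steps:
p = Rational(-14, 13) (p = Mul(-28, Rational(1, 26)) = Rational(-14, 13) ≈ -1.0769)
k = -4 (k = Mul(-1, Mul(-1, Add(-9, Mul(-1, -5)))) = Mul(-1, Mul(-1, Add(-9, 5))) = Mul(-1, Mul(-1, -4)) = Mul(-1, 4) = -4)
Add(Add(p, Mul(Function('m')(-3), -38)), Mul(-1, k)) = Add(Add(Rational(-14, 13), Mul(-3, -38)), Mul(-1, -4)) = Add(Add(Rational(-14, 13), 114), 4) = Add(Rational(1468, 13), 4) = Rational(1520, 13)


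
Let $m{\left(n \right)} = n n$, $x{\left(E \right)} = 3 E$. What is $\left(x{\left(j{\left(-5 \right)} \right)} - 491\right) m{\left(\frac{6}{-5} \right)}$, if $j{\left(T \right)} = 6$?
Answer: $- \frac{17028}{25} \approx -681.12$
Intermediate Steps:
$m{\left(n \right)} = n^{2}$
$\left(x{\left(j{\left(-5 \right)} \right)} - 491\right) m{\left(\frac{6}{-5} \right)} = \left(3 \cdot 6 - 491\right) \left(\frac{6}{-5}\right)^{2} = \left(18 - 491\right) \left(6 \left(- \frac{1}{5}\right)\right)^{2} = - 473 \left(- \frac{6}{5}\right)^{2} = \left(-473\right) \frac{36}{25} = - \frac{17028}{25}$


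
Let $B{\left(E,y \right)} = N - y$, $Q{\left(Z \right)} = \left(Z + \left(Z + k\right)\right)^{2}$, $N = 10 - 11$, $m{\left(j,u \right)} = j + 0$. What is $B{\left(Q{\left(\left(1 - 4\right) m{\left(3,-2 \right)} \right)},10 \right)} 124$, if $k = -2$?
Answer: $-1364$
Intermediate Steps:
$m{\left(j,u \right)} = j$
$N = -1$
$Q{\left(Z \right)} = \left(-2 + 2 Z\right)^{2}$ ($Q{\left(Z \right)} = \left(Z + \left(Z - 2\right)\right)^{2} = \left(Z + \left(-2 + Z\right)\right)^{2} = \left(-2 + 2 Z\right)^{2}$)
$B{\left(E,y \right)} = -1 - y$
$B{\left(Q{\left(\left(1 - 4\right) m{\left(3,-2 \right)} \right)},10 \right)} 124 = \left(-1 - 10\right) 124 = \left(-11\right) 124 = -1364$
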